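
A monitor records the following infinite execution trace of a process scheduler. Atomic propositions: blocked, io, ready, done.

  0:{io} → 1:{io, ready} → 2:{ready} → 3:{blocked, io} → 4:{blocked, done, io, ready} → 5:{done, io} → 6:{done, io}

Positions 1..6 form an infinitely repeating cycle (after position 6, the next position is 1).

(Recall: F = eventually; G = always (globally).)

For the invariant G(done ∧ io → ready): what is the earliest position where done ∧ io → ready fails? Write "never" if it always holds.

Check done ∧ io → ready at each position in order: 0 ✓, 1 ✓, 2 ✓, 3 ✓, 4 ✓.
At position 5 the labels are {done, io}, so done ∧ io → ready is false there. This is the first violation.

5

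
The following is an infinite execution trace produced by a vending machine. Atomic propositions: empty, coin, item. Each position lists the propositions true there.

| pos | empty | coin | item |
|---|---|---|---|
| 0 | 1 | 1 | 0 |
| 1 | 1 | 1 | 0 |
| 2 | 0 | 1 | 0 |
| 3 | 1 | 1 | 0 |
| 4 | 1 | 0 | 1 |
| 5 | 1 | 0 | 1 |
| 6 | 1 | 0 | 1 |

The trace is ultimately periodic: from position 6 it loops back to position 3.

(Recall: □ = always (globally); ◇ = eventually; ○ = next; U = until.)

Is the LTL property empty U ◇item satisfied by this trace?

Walking from position 0: ◇item first holds at position 0, and empty holds at every earlier position along the way, so empty U ◇item holds.

Yes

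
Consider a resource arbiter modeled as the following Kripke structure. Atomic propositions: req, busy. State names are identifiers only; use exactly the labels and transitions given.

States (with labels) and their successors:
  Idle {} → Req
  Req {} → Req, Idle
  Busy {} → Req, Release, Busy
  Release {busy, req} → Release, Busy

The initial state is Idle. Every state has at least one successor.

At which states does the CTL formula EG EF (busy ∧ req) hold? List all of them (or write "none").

{Busy, Release}

States satisfying EF (busy ∧ req): {Busy, Release}.
States satisfying EG EF (busy ∧ req): {Busy, Release}.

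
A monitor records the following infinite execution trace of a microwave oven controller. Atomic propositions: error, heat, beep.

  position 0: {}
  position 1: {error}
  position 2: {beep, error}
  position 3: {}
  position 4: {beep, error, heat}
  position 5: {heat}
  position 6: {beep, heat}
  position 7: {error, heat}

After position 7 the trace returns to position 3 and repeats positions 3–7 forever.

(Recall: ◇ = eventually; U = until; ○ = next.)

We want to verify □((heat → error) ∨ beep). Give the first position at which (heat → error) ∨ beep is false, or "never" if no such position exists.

Check (heat → error) ∨ beep at each position in order: 0 ✓, 1 ✓, 2 ✓, 3 ✓, 4 ✓.
At position 5 the labels are {heat}, so (heat → error) ∨ beep is false there. This is the first violation.

5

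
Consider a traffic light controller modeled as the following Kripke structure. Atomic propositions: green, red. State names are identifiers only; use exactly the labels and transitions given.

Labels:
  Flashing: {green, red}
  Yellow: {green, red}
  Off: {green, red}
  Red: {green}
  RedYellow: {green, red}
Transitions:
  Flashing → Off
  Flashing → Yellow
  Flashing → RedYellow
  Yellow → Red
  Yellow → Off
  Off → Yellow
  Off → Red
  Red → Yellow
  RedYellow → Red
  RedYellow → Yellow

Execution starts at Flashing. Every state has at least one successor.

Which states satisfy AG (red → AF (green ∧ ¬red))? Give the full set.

none

States satisfying red → AF (green ∧ ¬red): {Red}.
States satisfying AG (red → AF (green ∧ ¬red)): ∅.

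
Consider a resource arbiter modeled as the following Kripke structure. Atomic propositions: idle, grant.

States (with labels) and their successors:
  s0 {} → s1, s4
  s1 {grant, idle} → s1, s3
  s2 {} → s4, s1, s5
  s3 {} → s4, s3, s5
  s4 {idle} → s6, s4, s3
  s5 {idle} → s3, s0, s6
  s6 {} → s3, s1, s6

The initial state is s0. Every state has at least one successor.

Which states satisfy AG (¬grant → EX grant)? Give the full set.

States satisfying ¬grant → EX grant: {s0, s1, s2, s6}.
States satisfying AG (¬grant → EX grant): ∅.

none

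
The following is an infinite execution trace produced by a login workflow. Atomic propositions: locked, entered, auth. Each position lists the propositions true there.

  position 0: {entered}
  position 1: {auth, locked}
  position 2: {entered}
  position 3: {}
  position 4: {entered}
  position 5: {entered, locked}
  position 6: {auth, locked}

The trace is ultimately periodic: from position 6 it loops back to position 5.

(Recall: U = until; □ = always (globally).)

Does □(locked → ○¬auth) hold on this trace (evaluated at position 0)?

locked → ○¬auth must hold at every position from 0 onward. It fails at position 5, so □(locked → ○¬auth) is false.
Positions where locked holds: 1, 5, 6.
Check ○¬auth at each: 1→ok, 5→fails, 6→ok.

Violated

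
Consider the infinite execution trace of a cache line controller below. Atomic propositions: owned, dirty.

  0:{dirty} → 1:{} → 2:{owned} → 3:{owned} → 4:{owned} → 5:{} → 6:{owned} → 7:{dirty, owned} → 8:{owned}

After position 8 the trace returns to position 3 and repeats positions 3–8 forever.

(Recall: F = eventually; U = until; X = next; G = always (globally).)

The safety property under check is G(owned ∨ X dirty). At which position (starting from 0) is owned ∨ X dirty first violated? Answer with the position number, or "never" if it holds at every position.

At position 0 the labels are {dirty} and the next position 1 has {}, so owned ∨ X dirty is false there. This is the first violation.

0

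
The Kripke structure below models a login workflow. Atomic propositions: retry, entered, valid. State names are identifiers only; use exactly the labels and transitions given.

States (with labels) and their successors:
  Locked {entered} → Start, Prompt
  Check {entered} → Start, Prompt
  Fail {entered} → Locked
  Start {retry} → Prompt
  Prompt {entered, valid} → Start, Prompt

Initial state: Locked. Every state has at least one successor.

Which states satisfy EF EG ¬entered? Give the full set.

States satisfying EG ¬entered: ∅.
States satisfying EF EG ¬entered: ∅.

none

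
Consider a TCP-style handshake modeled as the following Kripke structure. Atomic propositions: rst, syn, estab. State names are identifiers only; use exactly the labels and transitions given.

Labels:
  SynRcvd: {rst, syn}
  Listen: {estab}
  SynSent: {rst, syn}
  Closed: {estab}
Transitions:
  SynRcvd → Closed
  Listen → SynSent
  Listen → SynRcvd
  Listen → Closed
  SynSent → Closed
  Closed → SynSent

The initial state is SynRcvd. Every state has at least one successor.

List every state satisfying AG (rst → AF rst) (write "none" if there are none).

States satisfying rst → AF rst: {SynRcvd, Listen, SynSent, Closed}.
States satisfying AG (rst → AF rst): {SynRcvd, Listen, SynSent, Closed}.

{SynRcvd, Listen, SynSent, Closed}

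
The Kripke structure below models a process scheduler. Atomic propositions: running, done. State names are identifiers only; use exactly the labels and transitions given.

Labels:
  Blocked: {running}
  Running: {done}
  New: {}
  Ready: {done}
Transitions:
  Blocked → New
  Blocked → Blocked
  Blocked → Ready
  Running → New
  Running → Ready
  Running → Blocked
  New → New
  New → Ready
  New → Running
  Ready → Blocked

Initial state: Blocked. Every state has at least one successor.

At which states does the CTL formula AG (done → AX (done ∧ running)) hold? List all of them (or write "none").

none

States satisfying done → AX (done ∧ running): {Blocked, New}.
States satisfying AG (done → AX (done ∧ running)): ∅.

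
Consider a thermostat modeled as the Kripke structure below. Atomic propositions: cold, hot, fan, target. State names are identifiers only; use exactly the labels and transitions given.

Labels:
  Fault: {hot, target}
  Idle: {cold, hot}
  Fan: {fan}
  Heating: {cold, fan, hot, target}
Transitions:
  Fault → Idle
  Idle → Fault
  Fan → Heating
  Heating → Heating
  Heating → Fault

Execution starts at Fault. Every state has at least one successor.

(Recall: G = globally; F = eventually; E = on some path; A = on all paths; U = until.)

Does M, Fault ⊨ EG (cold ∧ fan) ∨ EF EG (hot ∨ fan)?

Yes

States satisfying cold ∧ fan: {Heating}.
States satisfying EG (cold ∧ fan): {Heating}.
States satisfying EG (hot ∨ fan): {Fault, Idle, Fan, Heating}.
States satisfying EF EG (hot ∨ fan): {Fault, Idle, Fan, Heating}.
States satisfying EG (cold ∧ fan) ∨ EF EG (hot ∨ fan): {Fault, Idle, Fan, Heating}.
Fault ∈ Sat(EG (cold ∧ fan) ∨ EF EG (hot ∨ fan)).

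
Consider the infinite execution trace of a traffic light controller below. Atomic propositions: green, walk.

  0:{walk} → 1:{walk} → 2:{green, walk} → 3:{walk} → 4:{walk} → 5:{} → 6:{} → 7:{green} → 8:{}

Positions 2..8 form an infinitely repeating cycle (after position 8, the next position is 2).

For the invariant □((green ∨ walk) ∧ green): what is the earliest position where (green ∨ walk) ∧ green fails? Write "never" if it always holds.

At position 0 the labels are {walk}, so (green ∨ walk) ∧ green is false there. This is the first violation.

0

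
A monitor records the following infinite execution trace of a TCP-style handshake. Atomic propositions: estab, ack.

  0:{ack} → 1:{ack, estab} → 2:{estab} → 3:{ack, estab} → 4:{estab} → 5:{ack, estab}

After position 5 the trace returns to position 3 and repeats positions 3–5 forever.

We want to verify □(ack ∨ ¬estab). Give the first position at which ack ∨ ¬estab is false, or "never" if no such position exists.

2

Check ack ∨ ¬estab at each position in order: 0 ✓, 1 ✓.
At position 2 the labels are {estab}, so ack ∨ ¬estab is false there. This is the first violation.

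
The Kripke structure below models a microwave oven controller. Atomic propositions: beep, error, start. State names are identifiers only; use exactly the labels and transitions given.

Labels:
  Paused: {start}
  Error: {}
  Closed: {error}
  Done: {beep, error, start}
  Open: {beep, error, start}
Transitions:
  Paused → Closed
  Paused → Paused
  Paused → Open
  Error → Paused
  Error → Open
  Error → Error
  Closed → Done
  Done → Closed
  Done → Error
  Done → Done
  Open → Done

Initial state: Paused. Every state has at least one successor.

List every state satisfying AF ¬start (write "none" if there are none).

{Error, Closed}

States satisfying ¬start: {Error, Closed}.
States satisfying AF ¬start: {Error, Closed}.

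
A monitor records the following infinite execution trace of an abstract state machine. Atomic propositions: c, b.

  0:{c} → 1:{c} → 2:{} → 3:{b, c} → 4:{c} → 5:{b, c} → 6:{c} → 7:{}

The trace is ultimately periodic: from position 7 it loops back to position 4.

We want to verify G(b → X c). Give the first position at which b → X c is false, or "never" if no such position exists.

never

b → X c holds at every position 0..7, and those are all the positions the trace ever visits, so the invariant G(b → X c) is never violated.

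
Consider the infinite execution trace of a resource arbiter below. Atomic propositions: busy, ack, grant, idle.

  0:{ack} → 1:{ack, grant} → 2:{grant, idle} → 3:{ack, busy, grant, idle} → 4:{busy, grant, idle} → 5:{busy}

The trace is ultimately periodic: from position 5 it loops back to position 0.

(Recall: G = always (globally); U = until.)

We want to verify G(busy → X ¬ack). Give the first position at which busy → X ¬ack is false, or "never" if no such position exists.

Check busy → X ¬ack at each position in order: 0 ✓, 1 ✓, 2 ✓, 3 ✓, 4 ✓.
At position 5 the labels are {busy} and the next position 0 has {ack}, so busy → X ¬ack is false there. This is the first violation.

5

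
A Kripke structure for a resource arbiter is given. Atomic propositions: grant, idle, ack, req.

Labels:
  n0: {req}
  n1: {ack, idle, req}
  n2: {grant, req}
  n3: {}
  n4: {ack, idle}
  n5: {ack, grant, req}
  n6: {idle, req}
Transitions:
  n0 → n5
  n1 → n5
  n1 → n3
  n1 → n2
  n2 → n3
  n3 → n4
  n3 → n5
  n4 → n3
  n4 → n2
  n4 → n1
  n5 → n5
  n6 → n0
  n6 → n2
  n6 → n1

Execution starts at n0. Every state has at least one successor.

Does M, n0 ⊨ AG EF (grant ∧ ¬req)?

States satisfying EF (grant ∧ ¬req): ∅.
States satisfying AG EF (grant ∧ ¬req): ∅.
n0 is reachable from n0 and violates EF (grant ∧ ¬req), so AG fails at n0.
n0 ∉ Sat(AG EF (grant ∧ ¬req)).

Does not hold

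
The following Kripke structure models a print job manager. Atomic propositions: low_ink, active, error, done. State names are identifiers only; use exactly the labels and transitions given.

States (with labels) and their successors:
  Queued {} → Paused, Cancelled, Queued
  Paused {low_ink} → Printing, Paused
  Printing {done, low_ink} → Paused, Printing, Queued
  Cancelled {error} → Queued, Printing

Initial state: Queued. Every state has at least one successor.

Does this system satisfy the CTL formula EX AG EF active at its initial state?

States satisfying AG EF active: ∅.
States satisfying EX AG EF active: ∅.
No suitable path/successor from Queued witnesses the formula.
Queued ∉ Sat(EX AG EF active).

No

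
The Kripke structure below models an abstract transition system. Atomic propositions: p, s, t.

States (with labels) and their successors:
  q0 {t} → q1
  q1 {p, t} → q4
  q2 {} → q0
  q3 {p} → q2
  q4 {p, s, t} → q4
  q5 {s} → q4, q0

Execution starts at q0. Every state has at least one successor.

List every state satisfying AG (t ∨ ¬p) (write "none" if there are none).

{q0, q1, q2, q4, q5}

States satisfying t ∨ ¬p: {q0, q1, q2, q4, q5}.
States satisfying AG (t ∨ ¬p): {q0, q1, q2, q4, q5}.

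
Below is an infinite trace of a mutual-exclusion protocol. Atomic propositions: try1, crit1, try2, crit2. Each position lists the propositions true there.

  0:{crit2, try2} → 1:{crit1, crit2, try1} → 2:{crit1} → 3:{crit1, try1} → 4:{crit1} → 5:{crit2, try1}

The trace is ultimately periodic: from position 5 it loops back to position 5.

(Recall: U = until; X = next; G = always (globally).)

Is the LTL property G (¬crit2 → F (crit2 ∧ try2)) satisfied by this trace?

¬crit2 → F (crit2 ∧ try2) must hold at every position from 0 onward. It fails at position 2, so G (¬crit2 → F (crit2 ∧ try2)) is false.
Positions where ¬crit2 holds: 2, 3, 4.
Check F (crit2 ∧ try2) at each: 2→fails, 3→fails, 4→fails.

No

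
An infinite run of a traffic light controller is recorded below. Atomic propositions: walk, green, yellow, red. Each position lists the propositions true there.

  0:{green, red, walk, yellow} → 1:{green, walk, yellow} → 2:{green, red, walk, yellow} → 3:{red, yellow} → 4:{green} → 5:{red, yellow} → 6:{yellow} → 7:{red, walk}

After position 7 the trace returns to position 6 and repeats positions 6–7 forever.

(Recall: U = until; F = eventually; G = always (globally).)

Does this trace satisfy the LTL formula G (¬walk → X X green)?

Does not hold

¬walk → X X green must hold at every position from 0 onward. It fails at position 3, so G (¬walk → X X green) is false.
Positions where ¬walk holds: 3, 4, 5, 6.
Check X X green at each: 3→fails, 4→fails, 5→fails, 6→fails.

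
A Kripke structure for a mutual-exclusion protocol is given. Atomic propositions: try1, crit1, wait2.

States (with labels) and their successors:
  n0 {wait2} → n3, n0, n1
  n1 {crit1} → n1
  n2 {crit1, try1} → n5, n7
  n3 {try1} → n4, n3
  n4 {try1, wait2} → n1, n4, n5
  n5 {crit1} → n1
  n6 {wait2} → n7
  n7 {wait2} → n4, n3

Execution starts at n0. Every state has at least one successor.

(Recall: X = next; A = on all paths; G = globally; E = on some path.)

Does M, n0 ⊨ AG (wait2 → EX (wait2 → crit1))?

States satisfying wait2 → EX (wait2 → crit1): {n0, n1, n2, n3, n4, n5, n7}.
States satisfying AG (wait2 → EX (wait2 → crit1)): {n0, n1, n2, n3, n4, n5, n7}.
Every state reachable from n0 satisfies wait2 → EX (wait2 → crit1).
n0 ∈ Sat(AG (wait2 → EX (wait2 → crit1))).

Satisfied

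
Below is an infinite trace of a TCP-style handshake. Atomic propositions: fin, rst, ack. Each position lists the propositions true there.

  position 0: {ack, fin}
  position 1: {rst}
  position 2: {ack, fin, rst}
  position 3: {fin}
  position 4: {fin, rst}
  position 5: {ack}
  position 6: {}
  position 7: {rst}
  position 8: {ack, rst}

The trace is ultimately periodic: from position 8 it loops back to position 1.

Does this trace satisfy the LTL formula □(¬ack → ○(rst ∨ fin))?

No

¬ack → ○(rst ∨ fin) must hold at every position from 0 onward. It fails at position 4, so □(¬ack → ○(rst ∨ fin)) is false.
Positions where ¬ack holds: 1, 3, 4, 6, 7.
Check ○(rst ∨ fin) at each: 1→ok, 3→ok, 4→fails, 6→ok, 7→ok.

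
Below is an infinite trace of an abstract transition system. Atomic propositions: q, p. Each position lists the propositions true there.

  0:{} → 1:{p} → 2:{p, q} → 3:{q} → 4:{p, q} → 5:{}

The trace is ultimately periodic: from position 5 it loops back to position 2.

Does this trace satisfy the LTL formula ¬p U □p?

Does not hold

Walking from position 0: at position 1, □p has not yet held and ¬p fails, so ¬p U □p is false.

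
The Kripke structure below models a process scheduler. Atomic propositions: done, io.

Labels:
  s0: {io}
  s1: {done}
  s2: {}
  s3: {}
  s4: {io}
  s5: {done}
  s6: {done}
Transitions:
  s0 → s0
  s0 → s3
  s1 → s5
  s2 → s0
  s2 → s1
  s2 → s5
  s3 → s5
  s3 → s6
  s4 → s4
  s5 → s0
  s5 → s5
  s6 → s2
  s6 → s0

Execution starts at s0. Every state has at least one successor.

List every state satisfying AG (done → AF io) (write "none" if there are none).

States satisfying done → AF io: {s0, s2, s3, s4}.
States satisfying AG (done → AF io): {s4}.

{s4}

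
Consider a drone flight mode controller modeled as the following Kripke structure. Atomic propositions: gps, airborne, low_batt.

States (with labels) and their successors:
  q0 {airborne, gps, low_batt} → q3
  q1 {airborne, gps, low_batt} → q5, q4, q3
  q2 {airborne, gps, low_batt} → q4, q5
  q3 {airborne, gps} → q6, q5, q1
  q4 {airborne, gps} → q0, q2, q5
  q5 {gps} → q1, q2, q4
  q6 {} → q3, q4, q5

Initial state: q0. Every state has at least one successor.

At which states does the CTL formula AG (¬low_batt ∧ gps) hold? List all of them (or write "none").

States satisfying ¬low_batt ∧ gps: {q3, q4, q5}.
States satisfying AG (¬low_batt ∧ gps): ∅.

none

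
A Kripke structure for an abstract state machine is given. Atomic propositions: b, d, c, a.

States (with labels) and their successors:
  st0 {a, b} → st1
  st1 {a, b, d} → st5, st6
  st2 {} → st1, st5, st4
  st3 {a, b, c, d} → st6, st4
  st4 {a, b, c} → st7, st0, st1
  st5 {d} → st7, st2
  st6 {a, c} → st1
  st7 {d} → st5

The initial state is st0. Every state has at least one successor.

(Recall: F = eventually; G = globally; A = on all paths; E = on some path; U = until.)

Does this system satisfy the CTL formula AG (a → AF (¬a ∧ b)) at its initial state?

States satisfying a → AF (¬a ∧ b): {st2, st5, st7}.
States satisfying AG (a → AF (¬a ∧ b)): ∅.
st0 is reachable from st0 and violates a → AF (¬a ∧ b), so AG fails at st0.
st0 ∉ Sat(AG (a → AF (¬a ∧ b))).

Violated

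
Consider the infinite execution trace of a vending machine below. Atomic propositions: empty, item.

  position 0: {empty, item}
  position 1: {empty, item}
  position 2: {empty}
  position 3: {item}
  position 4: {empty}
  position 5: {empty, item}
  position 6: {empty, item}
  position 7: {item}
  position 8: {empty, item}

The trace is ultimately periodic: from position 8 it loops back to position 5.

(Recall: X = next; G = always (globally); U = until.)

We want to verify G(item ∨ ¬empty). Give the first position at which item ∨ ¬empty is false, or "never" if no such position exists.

2

Check item ∨ ¬empty at each position in order: 0 ✓, 1 ✓.
At position 2 the labels are {empty}, so item ∨ ¬empty is false there. This is the first violation.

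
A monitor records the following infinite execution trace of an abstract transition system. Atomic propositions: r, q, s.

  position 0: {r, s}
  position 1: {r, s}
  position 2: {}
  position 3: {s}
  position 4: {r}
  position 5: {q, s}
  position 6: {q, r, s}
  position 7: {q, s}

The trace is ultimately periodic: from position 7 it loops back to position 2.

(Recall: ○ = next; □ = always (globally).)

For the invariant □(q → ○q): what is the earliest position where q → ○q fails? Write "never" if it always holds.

7

Check q → ○q at each position in order: 0 ✓, 1 ✓, 2 ✓, 3 ✓, 4 ✓, 5 ✓, 6 ✓.
At position 7 the labels are {q, s} and the next position 2 has {}, so q → ○q is false there. This is the first violation.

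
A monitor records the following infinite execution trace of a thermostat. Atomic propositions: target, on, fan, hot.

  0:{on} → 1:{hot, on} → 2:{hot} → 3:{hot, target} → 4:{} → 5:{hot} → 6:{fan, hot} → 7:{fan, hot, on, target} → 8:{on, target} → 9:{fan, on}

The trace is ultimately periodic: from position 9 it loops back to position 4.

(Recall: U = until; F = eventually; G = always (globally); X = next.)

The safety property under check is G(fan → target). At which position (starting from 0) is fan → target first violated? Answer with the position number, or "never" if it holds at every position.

Check fan → target at each position in order: 0 ✓, 1 ✓, 2 ✓, 3 ✓, 4 ✓, 5 ✓.
At position 6 the labels are {fan, hot}, so fan → target is false there. This is the first violation.

6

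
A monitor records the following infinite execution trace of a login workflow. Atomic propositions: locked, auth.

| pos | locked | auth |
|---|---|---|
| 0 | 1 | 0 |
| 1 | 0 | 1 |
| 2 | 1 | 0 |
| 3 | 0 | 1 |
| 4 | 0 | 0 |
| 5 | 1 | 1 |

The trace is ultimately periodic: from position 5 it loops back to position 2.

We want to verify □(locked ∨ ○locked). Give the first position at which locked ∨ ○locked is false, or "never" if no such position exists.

3

Check locked ∨ ○locked at each position in order: 0 ✓, 1 ✓, 2 ✓.
At position 3 the labels are {auth} and the next position 4 has {}, so locked ∨ ○locked is false there. This is the first violation.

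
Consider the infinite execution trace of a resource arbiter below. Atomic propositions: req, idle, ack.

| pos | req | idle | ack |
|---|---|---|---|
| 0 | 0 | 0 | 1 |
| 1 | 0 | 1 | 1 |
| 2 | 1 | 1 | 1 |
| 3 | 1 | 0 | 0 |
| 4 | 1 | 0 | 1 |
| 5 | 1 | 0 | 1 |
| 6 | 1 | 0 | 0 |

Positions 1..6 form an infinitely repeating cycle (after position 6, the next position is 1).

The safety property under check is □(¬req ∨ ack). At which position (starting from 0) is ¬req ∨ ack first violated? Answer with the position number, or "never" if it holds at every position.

3

Check ¬req ∨ ack at each position in order: 0 ✓, 1 ✓, 2 ✓.
At position 3 the labels are {req}, so ¬req ∨ ack is false there. This is the first violation.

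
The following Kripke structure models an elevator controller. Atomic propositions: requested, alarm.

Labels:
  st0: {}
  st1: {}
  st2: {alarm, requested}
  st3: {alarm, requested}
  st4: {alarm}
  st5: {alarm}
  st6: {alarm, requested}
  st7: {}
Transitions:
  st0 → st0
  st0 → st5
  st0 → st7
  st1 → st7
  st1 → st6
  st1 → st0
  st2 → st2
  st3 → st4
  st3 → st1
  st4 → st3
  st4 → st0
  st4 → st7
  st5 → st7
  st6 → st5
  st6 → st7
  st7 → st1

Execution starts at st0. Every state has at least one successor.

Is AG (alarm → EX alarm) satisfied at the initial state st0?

No

States satisfying alarm → EX alarm: {st0, st1, st2, st3, st4, st6, st7}.
States satisfying AG (alarm → EX alarm): {st2}.
st5 is reachable from st0 and violates alarm → EX alarm, so AG fails at st0.
st0 ∉ Sat(AG (alarm → EX alarm)).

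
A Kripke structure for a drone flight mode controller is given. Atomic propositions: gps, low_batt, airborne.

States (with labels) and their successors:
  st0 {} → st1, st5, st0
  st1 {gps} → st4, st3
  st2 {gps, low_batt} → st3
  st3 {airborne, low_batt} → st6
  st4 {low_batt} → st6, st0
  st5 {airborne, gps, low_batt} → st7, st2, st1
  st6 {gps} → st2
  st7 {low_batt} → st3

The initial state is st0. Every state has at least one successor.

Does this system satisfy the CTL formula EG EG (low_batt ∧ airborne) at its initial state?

No

States satisfying EG (low_batt ∧ airborne): ∅.
States satisfying EG EG (low_batt ∧ airborne): ∅.
No suitable path/successor from st0 witnesses the formula.
st0 ∉ Sat(EG EG (low_batt ∧ airborne)).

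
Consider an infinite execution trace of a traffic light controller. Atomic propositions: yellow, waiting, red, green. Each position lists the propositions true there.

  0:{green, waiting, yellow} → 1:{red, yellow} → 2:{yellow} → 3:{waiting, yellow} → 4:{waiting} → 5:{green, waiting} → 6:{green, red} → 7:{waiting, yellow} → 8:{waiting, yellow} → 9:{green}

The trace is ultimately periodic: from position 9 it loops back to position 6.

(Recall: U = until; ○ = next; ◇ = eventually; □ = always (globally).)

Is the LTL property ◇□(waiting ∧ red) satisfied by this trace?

Violated

□(waiting ∧ red) is false at every position 0..9, so it never becomes true and ◇□(waiting ∧ red) fails.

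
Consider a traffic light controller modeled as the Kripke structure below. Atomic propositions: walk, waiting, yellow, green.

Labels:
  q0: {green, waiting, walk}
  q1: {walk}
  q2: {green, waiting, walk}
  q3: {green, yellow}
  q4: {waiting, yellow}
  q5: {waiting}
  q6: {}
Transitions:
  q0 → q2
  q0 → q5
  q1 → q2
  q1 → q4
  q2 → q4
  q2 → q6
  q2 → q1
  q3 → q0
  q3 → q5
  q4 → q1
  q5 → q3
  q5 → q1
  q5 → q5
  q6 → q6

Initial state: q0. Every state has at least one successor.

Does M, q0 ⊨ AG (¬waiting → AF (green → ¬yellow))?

States satisfying ¬waiting → AF (green → ¬yellow): {q0, q1, q2, q3, q4, q5, q6}.
States satisfying AG (¬waiting → AF (green → ¬yellow)): {q0, q1, q2, q3, q4, q5, q6}.
Every state reachable from q0 satisfies ¬waiting → AF (green → ¬yellow).
q0 ∈ Sat(AG (¬waiting → AF (green → ¬yellow))).

Yes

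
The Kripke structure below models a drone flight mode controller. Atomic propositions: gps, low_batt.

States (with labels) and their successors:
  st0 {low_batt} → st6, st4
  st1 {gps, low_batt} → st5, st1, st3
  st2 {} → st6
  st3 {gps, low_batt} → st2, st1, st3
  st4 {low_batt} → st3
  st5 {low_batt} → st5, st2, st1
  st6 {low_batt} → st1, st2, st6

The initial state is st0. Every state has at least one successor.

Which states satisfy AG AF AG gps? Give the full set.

none

States satisfying AF AG gps: ∅.
States satisfying AG AF AG gps: ∅.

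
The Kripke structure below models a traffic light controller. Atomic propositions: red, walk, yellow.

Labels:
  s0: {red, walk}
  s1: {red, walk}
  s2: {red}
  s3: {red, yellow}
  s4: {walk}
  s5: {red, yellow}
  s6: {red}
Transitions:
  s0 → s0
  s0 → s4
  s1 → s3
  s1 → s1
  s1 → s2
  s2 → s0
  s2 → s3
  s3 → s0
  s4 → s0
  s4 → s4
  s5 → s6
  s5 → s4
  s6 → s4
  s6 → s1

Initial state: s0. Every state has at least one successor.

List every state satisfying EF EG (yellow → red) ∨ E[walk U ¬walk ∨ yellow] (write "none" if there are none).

States satisfying EG (yellow → red): {s0, s1, s2, s3, s4, s5, s6}.
States satisfying EF EG (yellow → red): {s0, s1, s2, s3, s4, s5, s6}.
States satisfying walk: {s0, s1, s4}.
States satisfying ¬walk ∨ yellow: {s2, s3, s5, s6}.
States satisfying E[walk U ¬walk ∨ yellow]: {s1, s2, s3, s5, s6}.
States satisfying EF EG (yellow → red) ∨ E[walk U ¬walk ∨ yellow]: {s0, s1, s2, s3, s4, s5, s6}.

{s0, s1, s2, s3, s4, s5, s6}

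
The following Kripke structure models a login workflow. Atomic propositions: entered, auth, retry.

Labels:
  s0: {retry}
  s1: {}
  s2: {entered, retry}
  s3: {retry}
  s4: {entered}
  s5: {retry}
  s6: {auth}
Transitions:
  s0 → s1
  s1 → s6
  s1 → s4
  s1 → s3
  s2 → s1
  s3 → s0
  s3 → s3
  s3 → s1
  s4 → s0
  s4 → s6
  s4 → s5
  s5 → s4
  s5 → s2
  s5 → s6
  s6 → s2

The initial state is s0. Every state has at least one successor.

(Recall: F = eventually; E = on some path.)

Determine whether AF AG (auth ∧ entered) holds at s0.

States satisfying AG (auth ∧ entered): ∅.
States satisfying AF AG (auth ∧ entered): ∅.
There is a path from s0 along which AG (auth ∧ entered) never holds.
s0 ∉ Sat(AF AG (auth ∧ entered)).

Violated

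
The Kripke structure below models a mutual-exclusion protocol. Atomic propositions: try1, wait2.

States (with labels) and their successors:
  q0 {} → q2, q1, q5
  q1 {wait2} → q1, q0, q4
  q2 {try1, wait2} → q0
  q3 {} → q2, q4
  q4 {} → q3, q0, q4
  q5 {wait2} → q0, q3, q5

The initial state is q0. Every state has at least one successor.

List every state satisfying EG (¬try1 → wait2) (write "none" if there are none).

States satisfying ¬try1 → wait2: {q1, q2, q5}.
States satisfying EG (¬try1 → wait2): {q1, q5}.

{q1, q5}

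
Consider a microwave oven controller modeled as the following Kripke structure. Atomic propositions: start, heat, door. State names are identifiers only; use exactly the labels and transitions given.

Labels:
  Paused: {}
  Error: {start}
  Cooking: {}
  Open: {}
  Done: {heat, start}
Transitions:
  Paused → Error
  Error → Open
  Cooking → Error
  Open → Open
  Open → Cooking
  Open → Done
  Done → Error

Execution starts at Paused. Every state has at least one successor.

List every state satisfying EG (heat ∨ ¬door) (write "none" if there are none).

{Paused, Error, Cooking, Open, Done}

States satisfying heat ∨ ¬door: {Paused, Error, Cooking, Open, Done}.
States satisfying EG (heat ∨ ¬door): {Paused, Error, Cooking, Open, Done}.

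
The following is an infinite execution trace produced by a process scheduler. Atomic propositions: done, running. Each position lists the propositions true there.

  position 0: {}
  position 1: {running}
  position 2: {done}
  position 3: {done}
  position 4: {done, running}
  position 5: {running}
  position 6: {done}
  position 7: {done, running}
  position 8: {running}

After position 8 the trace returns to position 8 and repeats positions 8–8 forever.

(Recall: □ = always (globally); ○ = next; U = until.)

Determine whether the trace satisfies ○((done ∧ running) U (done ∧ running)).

No

The position after 0 is 1; (done ∧ running) U (done ∧ running) is false there.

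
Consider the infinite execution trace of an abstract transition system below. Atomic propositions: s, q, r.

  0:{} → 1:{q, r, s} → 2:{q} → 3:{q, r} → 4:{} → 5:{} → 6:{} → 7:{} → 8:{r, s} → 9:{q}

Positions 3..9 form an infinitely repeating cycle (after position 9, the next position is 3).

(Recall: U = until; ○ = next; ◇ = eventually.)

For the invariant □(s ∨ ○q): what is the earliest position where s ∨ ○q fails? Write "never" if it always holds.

3

Check s ∨ ○q at each position in order: 0 ✓, 1 ✓, 2 ✓.
At position 3 the labels are {q, r} and the next position 4 has {}, so s ∨ ○q is false there. This is the first violation.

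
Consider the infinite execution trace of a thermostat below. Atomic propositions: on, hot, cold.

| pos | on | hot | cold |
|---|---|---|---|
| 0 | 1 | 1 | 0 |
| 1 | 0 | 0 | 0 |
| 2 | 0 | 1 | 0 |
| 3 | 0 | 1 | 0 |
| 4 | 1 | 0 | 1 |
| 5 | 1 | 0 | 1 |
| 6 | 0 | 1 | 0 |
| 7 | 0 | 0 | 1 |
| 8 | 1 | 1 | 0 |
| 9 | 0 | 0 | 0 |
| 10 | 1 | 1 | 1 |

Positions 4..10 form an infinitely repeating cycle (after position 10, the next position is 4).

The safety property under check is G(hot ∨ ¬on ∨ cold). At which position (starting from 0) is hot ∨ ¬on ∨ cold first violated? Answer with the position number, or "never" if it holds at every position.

never

hot ∨ ¬on ∨ cold holds at every position 0..10, and those are all the positions the trace ever visits, so the invariant G(hot ∨ ¬on ∨ cold) is never violated.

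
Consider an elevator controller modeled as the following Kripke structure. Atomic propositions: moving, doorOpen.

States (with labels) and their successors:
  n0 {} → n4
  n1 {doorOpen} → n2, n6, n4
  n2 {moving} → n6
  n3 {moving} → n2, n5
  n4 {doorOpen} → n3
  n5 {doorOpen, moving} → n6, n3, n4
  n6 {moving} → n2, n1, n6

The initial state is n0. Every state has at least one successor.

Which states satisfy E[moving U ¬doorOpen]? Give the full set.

{n0, n2, n3, n5, n6}

States satisfying moving: {n2, n3, n5, n6}.
States satisfying ¬doorOpen: {n0, n2, n3, n6}.
States satisfying E[moving U ¬doorOpen]: {n0, n2, n3, n5, n6}.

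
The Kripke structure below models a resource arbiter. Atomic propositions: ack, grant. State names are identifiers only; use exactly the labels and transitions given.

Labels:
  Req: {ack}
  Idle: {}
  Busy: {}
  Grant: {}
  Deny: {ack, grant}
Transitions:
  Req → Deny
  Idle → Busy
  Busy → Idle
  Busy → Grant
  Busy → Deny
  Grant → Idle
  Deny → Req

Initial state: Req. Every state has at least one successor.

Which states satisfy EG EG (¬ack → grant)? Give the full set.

{Req, Deny}

States satisfying EG (¬ack → grant): {Req, Deny}.
States satisfying EG EG (¬ack → grant): {Req, Deny}.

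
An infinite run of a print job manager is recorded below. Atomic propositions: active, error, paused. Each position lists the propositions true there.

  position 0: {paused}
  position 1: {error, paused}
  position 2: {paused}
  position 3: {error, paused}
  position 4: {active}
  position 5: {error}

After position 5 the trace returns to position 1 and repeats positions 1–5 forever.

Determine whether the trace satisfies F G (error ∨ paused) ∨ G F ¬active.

Satisfied

G (error ∨ paused) is false at every position 0..5, so it never becomes true and F G (error ∨ paused) fails.
F ¬active holds at every position 0..5, and those are all positions ever visited, so G F ¬active holds.
At position 0: F G (error ∨ paused) is false; G F ¬active is true; so F G (error ∨ paused) ∨ G F ¬active is true.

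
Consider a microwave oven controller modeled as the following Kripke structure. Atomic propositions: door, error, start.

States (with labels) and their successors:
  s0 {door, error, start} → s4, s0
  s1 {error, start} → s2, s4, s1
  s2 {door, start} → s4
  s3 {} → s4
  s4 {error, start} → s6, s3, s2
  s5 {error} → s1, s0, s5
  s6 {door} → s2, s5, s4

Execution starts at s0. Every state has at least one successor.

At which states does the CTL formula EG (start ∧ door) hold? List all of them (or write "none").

{s0}

States satisfying start ∧ door: {s0, s2}.
States satisfying EG (start ∧ door): {s0}.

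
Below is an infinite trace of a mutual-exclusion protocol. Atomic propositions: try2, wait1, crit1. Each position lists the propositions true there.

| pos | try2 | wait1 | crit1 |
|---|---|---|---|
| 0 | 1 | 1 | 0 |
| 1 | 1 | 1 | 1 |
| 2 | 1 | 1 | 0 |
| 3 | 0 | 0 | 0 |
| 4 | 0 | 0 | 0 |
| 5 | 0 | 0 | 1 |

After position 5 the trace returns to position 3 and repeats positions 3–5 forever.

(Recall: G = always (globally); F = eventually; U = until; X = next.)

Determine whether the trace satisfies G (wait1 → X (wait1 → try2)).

wait1 → X (wait1 → try2) holds at every position 0..5, and those are all positions ever visited, so G (wait1 → X (wait1 → try2)) holds.
Positions where wait1 holds: 0, 1, 2.
Check X (wait1 → try2) at each: 0→ok, 1→ok, 2→ok.

Holds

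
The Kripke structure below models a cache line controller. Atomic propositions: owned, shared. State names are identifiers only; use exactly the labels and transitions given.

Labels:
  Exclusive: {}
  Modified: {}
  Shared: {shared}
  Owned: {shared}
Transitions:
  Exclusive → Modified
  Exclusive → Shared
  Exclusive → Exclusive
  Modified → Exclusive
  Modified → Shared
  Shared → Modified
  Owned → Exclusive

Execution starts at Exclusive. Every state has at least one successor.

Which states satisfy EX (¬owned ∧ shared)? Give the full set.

{Exclusive, Modified}

States satisfying ¬owned ∧ shared: {Shared, Owned}.
States satisfying EX (¬owned ∧ shared): {Exclusive, Modified}.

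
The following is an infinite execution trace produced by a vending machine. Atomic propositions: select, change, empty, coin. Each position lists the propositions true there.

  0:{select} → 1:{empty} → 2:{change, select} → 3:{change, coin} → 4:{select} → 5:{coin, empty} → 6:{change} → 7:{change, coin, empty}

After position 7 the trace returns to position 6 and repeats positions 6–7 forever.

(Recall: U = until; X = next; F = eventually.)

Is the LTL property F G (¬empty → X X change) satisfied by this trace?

Satisfied

G (¬empty → X X change) holds at position 4, which is reachable from 0, so F G (¬empty → X X change) holds.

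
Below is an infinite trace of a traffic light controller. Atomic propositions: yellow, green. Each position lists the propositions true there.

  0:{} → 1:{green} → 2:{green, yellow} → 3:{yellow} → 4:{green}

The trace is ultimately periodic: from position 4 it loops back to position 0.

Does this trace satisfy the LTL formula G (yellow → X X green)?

Violated

yellow → X X green must hold at every position from 0 onward. It fails at position 3, so G (yellow → X X green) is false.
Positions where yellow holds: 2, 3.
Check X X green at each: 2→ok, 3→fails.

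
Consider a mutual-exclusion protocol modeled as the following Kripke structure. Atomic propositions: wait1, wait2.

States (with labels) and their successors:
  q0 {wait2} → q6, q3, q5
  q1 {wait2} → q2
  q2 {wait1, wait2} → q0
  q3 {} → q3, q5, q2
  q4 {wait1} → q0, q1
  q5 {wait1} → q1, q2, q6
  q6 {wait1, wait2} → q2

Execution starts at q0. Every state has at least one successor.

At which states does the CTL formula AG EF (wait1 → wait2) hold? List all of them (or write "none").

{q0, q1, q2, q3, q4, q5, q6}

States satisfying EF (wait1 → wait2): {q0, q1, q2, q3, q4, q5, q6}.
States satisfying AG EF (wait1 → wait2): {q0, q1, q2, q3, q4, q5, q6}.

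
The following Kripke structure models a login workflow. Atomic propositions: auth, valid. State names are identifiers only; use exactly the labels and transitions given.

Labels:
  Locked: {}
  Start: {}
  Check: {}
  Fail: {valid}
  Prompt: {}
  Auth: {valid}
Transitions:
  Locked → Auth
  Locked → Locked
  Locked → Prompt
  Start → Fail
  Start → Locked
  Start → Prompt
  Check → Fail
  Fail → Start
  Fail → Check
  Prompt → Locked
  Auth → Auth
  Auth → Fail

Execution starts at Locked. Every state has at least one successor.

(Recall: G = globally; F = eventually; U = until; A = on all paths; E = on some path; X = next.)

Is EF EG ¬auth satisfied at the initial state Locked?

Yes

States satisfying EG ¬auth: {Locked, Start, Check, Fail, Prompt, Auth}.
States satisfying EF EG ¬auth: {Locked, Start, Check, Fail, Prompt, Auth}.
Some path from Locked reaches a state where EG ¬auth holds.
Locked ∈ Sat(EF EG ¬auth).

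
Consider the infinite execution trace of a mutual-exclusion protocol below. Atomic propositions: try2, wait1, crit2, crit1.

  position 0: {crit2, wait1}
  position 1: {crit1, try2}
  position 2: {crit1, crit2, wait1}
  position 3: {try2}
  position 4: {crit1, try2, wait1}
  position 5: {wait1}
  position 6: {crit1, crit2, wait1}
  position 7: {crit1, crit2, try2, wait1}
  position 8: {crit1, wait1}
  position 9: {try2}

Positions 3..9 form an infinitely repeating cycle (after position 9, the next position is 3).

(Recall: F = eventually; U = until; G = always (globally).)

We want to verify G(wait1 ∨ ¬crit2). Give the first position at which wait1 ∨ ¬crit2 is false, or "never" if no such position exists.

wait1 ∨ ¬crit2 holds at every position 0..9, and those are all the positions the trace ever visits, so the invariant G(wait1 ∨ ¬crit2) is never violated.

never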